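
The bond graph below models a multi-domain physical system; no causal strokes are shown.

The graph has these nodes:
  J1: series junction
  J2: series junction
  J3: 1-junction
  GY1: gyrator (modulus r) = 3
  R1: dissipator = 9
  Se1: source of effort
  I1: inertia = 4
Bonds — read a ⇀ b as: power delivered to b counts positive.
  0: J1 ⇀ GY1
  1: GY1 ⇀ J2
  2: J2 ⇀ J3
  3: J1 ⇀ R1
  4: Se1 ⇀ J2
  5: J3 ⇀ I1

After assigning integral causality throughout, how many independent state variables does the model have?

1  (I1 all integral)

β4 →J2  (Se1 (Se) sets effort on bond)
β5 →I1  (I1: I, integral causality)
β2 →J3  (1-jn J3 has f-setter on 5)
β1 →J2  (J2 flow already set via bond 2)
β0 →J1  (GY1 both-in/both-out from 1)
β3 →R1  (only one flow-in slot at J1)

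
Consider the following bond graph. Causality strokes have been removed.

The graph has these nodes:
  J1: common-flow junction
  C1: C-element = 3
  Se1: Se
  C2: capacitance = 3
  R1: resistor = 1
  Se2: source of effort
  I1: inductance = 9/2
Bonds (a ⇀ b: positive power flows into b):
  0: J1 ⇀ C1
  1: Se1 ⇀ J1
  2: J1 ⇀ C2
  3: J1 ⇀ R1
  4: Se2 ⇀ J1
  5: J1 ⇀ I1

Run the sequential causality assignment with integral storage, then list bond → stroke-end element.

b0 stroke at J1
b1 stroke at J1
b2 stroke at J1
b3 stroke at J1
b4 stroke at J1
b5 stroke at I1

β1 stroke→J1  (Se1: effort source, stroke at far end)
β4 stroke→J1  (source Se2 imposes e)
β0 stroke→J1  (prefer integral on C1)
β2 stroke→J1  (C2 integral (e out))
β5 stroke→I1  (prefer integral on I1)
β3 stroke→J1  (J1: bond 5 brought flow, rest push out)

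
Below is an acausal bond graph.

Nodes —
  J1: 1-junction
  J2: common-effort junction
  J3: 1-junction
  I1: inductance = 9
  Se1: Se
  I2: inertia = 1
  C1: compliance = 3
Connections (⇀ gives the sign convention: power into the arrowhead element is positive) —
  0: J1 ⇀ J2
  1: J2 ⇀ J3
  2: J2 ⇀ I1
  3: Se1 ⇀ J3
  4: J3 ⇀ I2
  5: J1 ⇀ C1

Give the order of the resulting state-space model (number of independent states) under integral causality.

#3 →J3  (source Se1 imposes e)
#2 →I1  (I1: I, integral causality)
#4 →I2  (I2 outputs flow p/I2)
#1 →J3  (common-f at J3 fixed by 4)
#0 →J2  (closing 0-jn rule on J2)
#5 →J1  (J1: bond 0 brought flow, rest push out)

3  (C1, I1, I2 all integral)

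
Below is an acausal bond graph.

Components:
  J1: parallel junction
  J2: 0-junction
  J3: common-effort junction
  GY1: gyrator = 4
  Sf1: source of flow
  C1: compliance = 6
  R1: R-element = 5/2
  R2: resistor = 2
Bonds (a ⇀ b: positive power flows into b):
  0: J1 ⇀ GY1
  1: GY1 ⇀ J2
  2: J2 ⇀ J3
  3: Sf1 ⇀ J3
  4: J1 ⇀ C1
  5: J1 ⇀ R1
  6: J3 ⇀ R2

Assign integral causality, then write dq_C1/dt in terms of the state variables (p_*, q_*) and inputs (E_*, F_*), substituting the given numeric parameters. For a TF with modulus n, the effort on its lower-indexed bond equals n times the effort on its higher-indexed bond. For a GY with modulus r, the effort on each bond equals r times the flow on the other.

dq_C1/dt = -F_Sf1/2 - 7*q_C1/80

b3 stroke at Sf1  (Sf1 fixes flow; stroke at Sf1)
b4 stroke at J1  (C1 outputs effort q/C1)
b0 stroke at GY1  (J1 effort already set via bond 4)
b5 stroke at R1  (common-e at J1 fixed by 4)
b1 stroke at GY1  (GY1 both-in/both-out from 0)
b2 stroke at J2  (J2 needs exactly one e-in)
b6 stroke at J3  (closing 0-jn rule on J3)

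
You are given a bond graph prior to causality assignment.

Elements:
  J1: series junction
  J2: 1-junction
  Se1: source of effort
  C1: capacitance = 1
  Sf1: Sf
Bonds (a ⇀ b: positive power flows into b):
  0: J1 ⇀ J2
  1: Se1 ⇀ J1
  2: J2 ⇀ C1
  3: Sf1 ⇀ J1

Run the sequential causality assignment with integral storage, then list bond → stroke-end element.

bond 0 →J1
bond 1 →J1
bond 2 →J2
bond 3 →Sf1

b1 stroke at J1  (Se1: effort source, stroke at far end)
b3 stroke at Sf1  (source Sf1 imposes f)
b0 stroke at J1  (1-jn J1 has f-setter on 3)
b2 stroke at J2  (common-f at J2 fixed by 0)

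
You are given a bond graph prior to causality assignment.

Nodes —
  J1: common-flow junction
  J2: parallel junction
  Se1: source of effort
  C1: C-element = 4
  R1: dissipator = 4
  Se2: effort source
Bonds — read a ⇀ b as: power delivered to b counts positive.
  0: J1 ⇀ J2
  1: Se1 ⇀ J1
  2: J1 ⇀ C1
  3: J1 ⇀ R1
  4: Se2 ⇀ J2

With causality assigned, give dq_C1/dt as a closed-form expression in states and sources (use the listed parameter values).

dq_C1/dt = E_Se1/4 - E_Se2/4 - q_C1/16

b1 |J1  (Se1 (Se) sets effort on bond)
b4 |J2  (Se2: effort source, stroke at far end)
b0 |J1  (common-e at J2 fixed by 4)
b2 |J1  (prefer integral on C1)
b3 |R1  (J1 needs exactly one f-in)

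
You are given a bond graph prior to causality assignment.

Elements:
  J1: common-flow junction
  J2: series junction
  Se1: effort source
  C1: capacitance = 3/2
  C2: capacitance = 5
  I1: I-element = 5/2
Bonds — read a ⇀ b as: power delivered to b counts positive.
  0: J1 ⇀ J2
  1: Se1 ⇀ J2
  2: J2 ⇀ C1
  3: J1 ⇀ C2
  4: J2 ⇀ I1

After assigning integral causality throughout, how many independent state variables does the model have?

#1 stroke→J2  (source Se1 imposes e)
#2 stroke→J2  (C1: C, integral causality)
#3 stroke→J1  (C2 integral (e out))
#0 stroke→J2  (closing 1-jn rule on J1)
#4 stroke→I1  (J2 needs exactly one f-in)

3  (C1, C2, I1 all integral)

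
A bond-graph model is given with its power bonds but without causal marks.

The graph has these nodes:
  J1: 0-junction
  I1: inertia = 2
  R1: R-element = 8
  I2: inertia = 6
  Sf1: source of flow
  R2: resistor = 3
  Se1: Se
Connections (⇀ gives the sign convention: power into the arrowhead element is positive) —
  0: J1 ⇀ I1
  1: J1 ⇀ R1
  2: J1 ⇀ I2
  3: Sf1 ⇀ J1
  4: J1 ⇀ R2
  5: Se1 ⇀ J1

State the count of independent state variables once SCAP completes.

2  (I1, I2 all integral)

b3 stroke→Sf1  (source Sf1 imposes f)
b5 stroke→J1  (Se1: effort source, stroke at far end)
b0 stroke→I1  (0-jn J1 has e-setter on 5)
b1 stroke→R1  (J1: bond 5 brought effort, rest push out)
b2 stroke→I2  (common-e at J1 fixed by 5)
b4 stroke→R2  (J1 effort already set via bond 5)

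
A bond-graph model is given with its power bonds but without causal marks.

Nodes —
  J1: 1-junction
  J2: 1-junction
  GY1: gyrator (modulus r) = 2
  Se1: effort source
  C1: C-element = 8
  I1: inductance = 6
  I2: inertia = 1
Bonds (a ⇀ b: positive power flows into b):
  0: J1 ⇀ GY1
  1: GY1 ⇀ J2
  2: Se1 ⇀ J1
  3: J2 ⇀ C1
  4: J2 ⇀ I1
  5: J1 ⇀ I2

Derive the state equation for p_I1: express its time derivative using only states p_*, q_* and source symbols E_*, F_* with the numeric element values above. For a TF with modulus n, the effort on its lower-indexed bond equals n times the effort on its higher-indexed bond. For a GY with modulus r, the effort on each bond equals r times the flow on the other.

dp_I1/dt = 2*p_I2 - q_C1/8

b2 |J1  (Se1: effort source, stroke at far end)
b3 |J2  (prefer integral on C1)
b4 |I1  (I1: I, integral causality)
b1 |J2  (J2 flow already set via bond 4)
b0 |J1  (GY GY1: same side as bond 1)
b5 |I2  (closing 1-jn rule on J1)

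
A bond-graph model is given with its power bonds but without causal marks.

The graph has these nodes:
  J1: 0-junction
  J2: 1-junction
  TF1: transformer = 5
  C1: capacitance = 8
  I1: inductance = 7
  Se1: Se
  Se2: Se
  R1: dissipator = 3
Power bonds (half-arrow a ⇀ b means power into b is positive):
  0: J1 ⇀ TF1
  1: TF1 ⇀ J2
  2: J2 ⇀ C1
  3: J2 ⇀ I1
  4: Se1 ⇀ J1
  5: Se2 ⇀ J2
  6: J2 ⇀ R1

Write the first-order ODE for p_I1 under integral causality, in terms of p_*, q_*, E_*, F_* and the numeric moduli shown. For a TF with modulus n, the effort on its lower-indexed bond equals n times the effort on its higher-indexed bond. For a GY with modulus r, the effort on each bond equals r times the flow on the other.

β4 stroke at J1  (Se1 fixes effort; stroke away)
β5 stroke at J2  (Se2 (Se) sets effort on bond)
β0 stroke at TF1  (0-jn J1 has e-setter on 4)
β1 stroke at J2  (through TF1, causality passes straight; one stroke at TF1)
β2 stroke at J2  (prefer integral on C1)
β3 stroke at I1  (I1 integral (f out))
β6 stroke at J2  (J2 flow already set via bond 3)

dp_I1/dt = E_Se1/5 + E_Se2 - 3*p_I1/7 - q_C1/8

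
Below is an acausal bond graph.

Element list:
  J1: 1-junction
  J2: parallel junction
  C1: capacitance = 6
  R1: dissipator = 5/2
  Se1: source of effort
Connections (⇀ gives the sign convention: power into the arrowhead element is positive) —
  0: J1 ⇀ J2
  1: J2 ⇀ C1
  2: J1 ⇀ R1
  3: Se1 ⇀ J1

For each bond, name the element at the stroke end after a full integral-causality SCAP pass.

β3 →J1  (Se1: effort source, stroke at far end)
β1 →J2  (C1: C, integral causality)
β0 →J1  (0-jn J2 has e-setter on 1)
β2 →R1  (only one flow-in slot at J1)

#0 stroke→J1
#1 stroke→J2
#2 stroke→R1
#3 stroke→J1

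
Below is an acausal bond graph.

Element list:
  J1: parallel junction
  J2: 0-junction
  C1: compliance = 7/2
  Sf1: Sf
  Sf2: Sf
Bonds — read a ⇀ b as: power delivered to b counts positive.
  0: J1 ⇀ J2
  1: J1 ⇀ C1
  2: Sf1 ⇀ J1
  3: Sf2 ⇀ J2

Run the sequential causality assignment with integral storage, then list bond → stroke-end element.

b2 stroke→Sf1  (Sf1: flow source, stroke at near end)
b3 stroke→Sf2  (Sf2 (Sf) sets flow on bond)
b0 stroke→J2  (J2 needs exactly one e-in)
b1 stroke→J1  (J1 needs exactly one e-in)

b0 stroke→J2
b1 stroke→J1
b2 stroke→Sf1
b3 stroke→Sf2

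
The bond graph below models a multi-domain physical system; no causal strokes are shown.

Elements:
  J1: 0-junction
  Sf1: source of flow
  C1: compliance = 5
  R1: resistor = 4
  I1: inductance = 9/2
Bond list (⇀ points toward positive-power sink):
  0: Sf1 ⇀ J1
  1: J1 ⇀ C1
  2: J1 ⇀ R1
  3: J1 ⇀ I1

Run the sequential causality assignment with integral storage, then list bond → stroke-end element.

b0 stroke→Sf1  (source Sf1 imposes f)
b1 stroke→J1  (prefer integral on C1)
b2 stroke→R1  (J1: bond 1 brought effort, rest push out)
b3 stroke→I1  (common-e at J1 fixed by 1)

b0 stroke at Sf1
b1 stroke at J1
b2 stroke at R1
b3 stroke at I1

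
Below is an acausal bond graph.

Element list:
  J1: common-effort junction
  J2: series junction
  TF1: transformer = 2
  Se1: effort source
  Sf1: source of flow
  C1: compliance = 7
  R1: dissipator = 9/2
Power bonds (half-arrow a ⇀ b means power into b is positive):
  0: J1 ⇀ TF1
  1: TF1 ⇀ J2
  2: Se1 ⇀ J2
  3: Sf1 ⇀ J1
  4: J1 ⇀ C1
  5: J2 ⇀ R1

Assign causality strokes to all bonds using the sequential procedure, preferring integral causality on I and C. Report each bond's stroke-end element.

bond 0 |TF1
bond 1 |J2
bond 2 |J2
bond 3 |Sf1
bond 4 |J1
bond 5 |R1

#2 stroke→J2  (source Se1 imposes e)
#3 stroke→Sf1  (source Sf1 imposes f)
#4 stroke→J1  (C1 outputs effort q/C1)
#0 stroke→TF1  (J1 effort already set via bond 4)
#1 stroke→J2  (TF TF1: opposite of bond 0)
#5 stroke→R1  (J2 needs exactly one f-in)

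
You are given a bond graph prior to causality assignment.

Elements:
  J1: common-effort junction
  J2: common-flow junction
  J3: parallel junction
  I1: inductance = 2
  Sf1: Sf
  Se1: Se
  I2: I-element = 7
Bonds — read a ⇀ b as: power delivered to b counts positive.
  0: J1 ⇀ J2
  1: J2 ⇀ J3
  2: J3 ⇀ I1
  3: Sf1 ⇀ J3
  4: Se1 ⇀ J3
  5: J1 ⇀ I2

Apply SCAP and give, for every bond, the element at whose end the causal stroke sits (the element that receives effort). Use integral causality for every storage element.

#3 →Sf1  (Sf1: flow source, stroke at near end)
#4 →J3  (source Se1 imposes e)
#1 →J2  (0-jn J3 has e-setter on 4)
#2 →I1  (J3 effort already set via bond 4)
#0 →J1  (only one flow-in slot at J2)
#5 →I2  (common-e at J1 fixed by 0)

b0 →J1
b1 →J2
b2 →I1
b3 →Sf1
b4 →J3
b5 →I2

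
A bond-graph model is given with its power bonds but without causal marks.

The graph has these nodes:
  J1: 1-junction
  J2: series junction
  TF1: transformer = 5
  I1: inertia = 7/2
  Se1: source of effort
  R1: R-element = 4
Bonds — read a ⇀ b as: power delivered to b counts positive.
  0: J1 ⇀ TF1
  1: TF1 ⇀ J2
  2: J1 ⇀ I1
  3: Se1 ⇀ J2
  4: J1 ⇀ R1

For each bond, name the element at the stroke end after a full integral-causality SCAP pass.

#3 stroke→J2  (Se1 (Se) sets effort on bond)
#1 stroke→TF1  (J2 needs exactly one f-in)
#0 stroke→J1  (TF1: transformer flips bond 1)
#2 stroke→I1  (prefer integral on I1)
#4 stroke→J1  (J1 flow already set via bond 2)

#0 →J1
#1 →TF1
#2 →I1
#3 →J2
#4 →J1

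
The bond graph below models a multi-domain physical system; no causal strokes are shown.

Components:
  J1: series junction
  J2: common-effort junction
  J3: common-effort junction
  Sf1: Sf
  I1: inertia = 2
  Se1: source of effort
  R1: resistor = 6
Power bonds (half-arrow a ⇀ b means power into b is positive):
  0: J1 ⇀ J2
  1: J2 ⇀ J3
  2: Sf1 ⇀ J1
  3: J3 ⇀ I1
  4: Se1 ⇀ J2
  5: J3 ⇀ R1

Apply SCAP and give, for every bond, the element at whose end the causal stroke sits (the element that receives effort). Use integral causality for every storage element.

β2 →Sf1  (source Sf1 imposes f)
β4 →J2  (Se1 fixes effort; stroke away)
β0 →J1  (J1: bond 2 brought flow, rest push out)
β1 →J3  (J2: bond 4 brought effort, rest push out)
β3 →I1  (J3 effort already set via bond 1)
β5 →R1  (J3 effort already set via bond 1)

β0 →J1
β1 →J3
β2 →Sf1
β3 →I1
β4 →J2
β5 →R1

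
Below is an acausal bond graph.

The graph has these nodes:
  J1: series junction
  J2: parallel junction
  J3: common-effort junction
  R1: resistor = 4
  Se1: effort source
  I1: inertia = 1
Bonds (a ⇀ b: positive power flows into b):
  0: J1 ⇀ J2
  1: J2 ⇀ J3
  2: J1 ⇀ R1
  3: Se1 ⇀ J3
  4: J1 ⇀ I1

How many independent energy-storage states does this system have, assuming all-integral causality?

1  (I1 all integral)

β3 →J3  (Se1: effort source, stroke at far end)
β1 →J2  (common-e at J3 fixed by 3)
β0 →J1  (J2: bond 1 brought effort, rest push out)
β4 →I1  (I1 integral (f out))
β2 →J1  (common-f at J1 fixed by 4)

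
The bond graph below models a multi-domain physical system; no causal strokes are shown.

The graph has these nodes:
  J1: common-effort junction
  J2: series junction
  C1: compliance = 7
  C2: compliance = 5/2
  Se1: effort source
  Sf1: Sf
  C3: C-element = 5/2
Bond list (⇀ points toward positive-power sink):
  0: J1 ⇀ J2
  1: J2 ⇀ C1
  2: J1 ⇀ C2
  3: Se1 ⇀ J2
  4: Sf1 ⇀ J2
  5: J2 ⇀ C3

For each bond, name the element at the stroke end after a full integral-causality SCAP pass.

bond 0 →J2
bond 1 →J2
bond 2 →J1
bond 3 →J2
bond 4 →Sf1
bond 5 →J2

bond 3 stroke at J2  (source Se1 imposes e)
bond 4 stroke at Sf1  (source Sf1 imposes f)
bond 0 stroke at J2  (J2 flow already set via bond 4)
bond 1 stroke at J2  (J2 flow already set via bond 4)
bond 5 stroke at J2  (J2: bond 4 brought flow, rest push out)
bond 2 stroke at J1  (closing 0-jn rule on J1)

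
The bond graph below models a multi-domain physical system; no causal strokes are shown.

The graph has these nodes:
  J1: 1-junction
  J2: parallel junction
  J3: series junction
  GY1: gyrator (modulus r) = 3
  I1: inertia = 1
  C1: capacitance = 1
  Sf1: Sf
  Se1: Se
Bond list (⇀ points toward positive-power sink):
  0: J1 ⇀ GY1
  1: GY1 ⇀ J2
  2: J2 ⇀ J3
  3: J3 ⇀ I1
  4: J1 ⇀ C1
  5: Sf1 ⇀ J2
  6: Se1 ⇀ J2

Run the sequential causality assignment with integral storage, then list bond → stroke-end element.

b0 →GY1
b1 →GY1
b2 →J3
b3 →I1
b4 →J1
b5 →Sf1
b6 →J2

β5 stroke→Sf1  (Sf1 (Sf) sets flow on bond)
β6 stroke→J2  (Se1 (Se) sets effort on bond)
β1 stroke→GY1  (J2 effort already set via bond 6)
β2 stroke→J3  (0-jn J2 has e-setter on 6)
β3 stroke→I1  (closing 1-jn rule on J3)
β0 stroke→GY1  (GY1 both-in/both-out from 1)
β4 stroke→J1  (J1: bond 0 brought flow, rest push out)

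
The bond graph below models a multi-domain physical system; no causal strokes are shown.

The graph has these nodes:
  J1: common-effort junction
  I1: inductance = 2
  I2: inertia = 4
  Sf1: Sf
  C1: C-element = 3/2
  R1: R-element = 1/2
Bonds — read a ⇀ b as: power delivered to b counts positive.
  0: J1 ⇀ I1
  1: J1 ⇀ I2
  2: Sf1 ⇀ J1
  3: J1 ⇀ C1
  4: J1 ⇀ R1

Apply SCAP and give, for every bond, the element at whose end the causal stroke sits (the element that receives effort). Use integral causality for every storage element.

b2 →Sf1  (Sf1 fixes flow; stroke at Sf1)
b0 →I1  (I1 integral (f out))
b1 →I2  (I2 integral (f out))
b3 →J1  (C1: C, integral causality)
b4 →R1  (0-jn J1 has e-setter on 3)

b0 →I1
b1 →I2
b2 →Sf1
b3 →J1
b4 →R1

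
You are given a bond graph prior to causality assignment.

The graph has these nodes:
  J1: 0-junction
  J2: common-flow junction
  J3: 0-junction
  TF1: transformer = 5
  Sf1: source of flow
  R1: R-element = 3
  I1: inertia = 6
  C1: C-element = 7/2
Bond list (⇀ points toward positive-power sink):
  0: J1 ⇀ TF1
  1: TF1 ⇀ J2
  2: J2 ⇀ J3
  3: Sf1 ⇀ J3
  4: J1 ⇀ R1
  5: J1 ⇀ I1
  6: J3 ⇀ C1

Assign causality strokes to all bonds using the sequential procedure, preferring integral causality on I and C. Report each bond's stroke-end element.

#3 →Sf1  (Sf1: flow source, stroke at near end)
#5 →I1  (I1 integral (f out))
#6 →J3  (C1 integral (e out))
#2 →J2  (J3 effort already set via bond 6)
#1 →TF1  (only one flow-in slot at J2)
#0 →J1  (through TF1, causality passes straight; one stroke at TF1)
#4 →R1  (J1: bond 0 brought effort, rest push out)

b0 →J1
b1 →TF1
b2 →J2
b3 →Sf1
b4 →R1
b5 →I1
b6 →J3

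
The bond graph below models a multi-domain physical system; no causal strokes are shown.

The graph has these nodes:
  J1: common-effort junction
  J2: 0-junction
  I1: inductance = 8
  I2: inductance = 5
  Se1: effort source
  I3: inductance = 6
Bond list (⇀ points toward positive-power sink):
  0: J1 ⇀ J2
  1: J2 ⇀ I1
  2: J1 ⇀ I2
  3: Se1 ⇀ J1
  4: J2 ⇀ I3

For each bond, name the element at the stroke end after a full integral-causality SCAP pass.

b0 |J2
b1 |I1
b2 |I2
b3 |J1
b4 |I3

β3 →J1  (Se1 fixes effort; stroke away)
β0 →J2  (J1: bond 3 brought effort, rest push out)
β2 →I2  (common-e at J1 fixed by 3)
β1 →I1  (common-e at J2 fixed by 0)
β4 →I3  (J2: bond 0 brought effort, rest push out)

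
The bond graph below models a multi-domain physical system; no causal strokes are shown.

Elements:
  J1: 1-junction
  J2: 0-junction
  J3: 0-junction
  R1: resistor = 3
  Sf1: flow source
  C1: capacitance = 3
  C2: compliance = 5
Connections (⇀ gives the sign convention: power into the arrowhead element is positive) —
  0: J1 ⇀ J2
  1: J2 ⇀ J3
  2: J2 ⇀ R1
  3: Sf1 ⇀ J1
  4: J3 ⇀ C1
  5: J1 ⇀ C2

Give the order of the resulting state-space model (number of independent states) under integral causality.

β3 →Sf1  (source Sf1 imposes f)
β0 →J1  (J1 flow already set via bond 3)
β5 →J1  (1-jn J1 has f-setter on 3)
β4 →J3  (C1: C, integral causality)
β1 →J2  (J3 effort already set via bond 4)
β2 →R1  (0-jn J2 has e-setter on 1)

2  (C1, C2 all integral)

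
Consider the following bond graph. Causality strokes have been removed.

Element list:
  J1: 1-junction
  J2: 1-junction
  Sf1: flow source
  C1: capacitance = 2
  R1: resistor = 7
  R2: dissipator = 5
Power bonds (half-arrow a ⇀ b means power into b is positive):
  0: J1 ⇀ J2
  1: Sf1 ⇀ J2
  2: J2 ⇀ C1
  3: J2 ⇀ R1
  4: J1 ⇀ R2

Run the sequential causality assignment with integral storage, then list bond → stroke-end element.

β1 |Sf1  (source Sf1 imposes f)
β0 |J2  (J2: bond 1 brought flow, rest push out)
β2 |J2  (J2 flow already set via bond 1)
β3 |J2  (J2: bond 1 brought flow, rest push out)
β4 |J1  (J1: bond 0 brought flow, rest push out)

bond 0 stroke→J2
bond 1 stroke→Sf1
bond 2 stroke→J2
bond 3 stroke→J2
bond 4 stroke→J1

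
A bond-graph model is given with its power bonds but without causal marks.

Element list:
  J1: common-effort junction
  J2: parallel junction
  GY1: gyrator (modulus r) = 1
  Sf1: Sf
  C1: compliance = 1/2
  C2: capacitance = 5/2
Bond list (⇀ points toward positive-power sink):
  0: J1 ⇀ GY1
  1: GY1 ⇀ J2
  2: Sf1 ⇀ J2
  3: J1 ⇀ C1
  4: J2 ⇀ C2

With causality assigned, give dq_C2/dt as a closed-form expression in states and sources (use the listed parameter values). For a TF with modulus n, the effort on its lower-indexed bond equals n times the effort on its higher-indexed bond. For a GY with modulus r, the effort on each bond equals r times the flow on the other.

bond 2 stroke→Sf1  (source Sf1 imposes f)
bond 3 stroke→J1  (prefer integral on C1)
bond 0 stroke→GY1  (J1: bond 3 brought effort, rest push out)
bond 1 stroke→GY1  (through GY1, causality inverts; strokes same side of GY1)
bond 4 stroke→J2  (J2: last free bond brings effort in)

dq_C2/dt = F_Sf1 + 2*q_C1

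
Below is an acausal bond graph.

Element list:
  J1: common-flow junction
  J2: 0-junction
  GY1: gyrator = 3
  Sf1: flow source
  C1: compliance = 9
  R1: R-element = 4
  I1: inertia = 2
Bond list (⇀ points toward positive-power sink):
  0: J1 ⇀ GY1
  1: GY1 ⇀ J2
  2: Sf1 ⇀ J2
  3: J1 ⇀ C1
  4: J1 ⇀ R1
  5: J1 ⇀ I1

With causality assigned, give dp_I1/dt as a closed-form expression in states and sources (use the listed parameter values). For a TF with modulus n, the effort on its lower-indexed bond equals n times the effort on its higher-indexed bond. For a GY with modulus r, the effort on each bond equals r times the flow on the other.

dp_I1/dt = 3*F_Sf1 - 2*p_I1 - q_C1/9

b2 stroke at Sf1  (source Sf1 imposes f)
b1 stroke at J2  (J2 needs exactly one e-in)
b0 stroke at J1  (GY1 both-in/both-out from 1)
b3 stroke at J1  (C1: C, integral causality)
b5 stroke at I1  (I1 outputs flow p/I1)
b4 stroke at J1  (J1 flow already set via bond 5)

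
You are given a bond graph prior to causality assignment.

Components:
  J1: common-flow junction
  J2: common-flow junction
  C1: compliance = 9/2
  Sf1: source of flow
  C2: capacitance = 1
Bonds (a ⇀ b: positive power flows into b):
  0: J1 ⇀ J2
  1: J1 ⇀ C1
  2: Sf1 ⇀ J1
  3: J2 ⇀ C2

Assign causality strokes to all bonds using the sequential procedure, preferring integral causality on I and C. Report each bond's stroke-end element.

bond 0 →J1
bond 1 →J1
bond 2 →Sf1
bond 3 →J2

β2 stroke at Sf1  (Sf1: flow source, stroke at near end)
β0 stroke at J1  (J1 flow already set via bond 2)
β1 stroke at J1  (J1: bond 2 brought flow, rest push out)
β3 stroke at J2  (1-jn J2 has f-setter on 0)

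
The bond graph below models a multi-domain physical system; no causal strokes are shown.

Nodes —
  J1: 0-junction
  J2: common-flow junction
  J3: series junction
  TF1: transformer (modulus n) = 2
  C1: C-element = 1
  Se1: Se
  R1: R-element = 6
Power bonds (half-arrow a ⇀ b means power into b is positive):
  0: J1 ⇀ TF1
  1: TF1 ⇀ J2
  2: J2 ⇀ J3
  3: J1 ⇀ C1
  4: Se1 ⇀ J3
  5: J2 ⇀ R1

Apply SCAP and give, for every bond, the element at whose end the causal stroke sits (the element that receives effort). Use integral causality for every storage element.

#4 stroke→J3  (Se1: effort source, stroke at far end)
#2 stroke→J2  (J3 needs exactly one f-in)
#3 stroke→J1  (C1 integral (e out))
#0 stroke→TF1  (common-e at J1 fixed by 3)
#1 stroke→J2  (TF TF1: opposite of bond 0)
#5 stroke→R1  (closing 1-jn rule on J2)

β0 stroke at TF1
β1 stroke at J2
β2 stroke at J2
β3 stroke at J1
β4 stroke at J3
β5 stroke at R1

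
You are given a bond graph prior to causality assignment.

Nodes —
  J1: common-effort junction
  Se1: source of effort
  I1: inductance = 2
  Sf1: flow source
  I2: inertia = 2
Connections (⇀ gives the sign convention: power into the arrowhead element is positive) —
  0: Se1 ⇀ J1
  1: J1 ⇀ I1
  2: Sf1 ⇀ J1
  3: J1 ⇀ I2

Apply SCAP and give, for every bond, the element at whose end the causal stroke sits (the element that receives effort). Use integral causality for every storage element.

bond 0 stroke at J1  (Se1: effort source, stroke at far end)
bond 2 stroke at Sf1  (Sf1: flow source, stroke at near end)
bond 1 stroke at I1  (0-jn J1 has e-setter on 0)
bond 3 stroke at I2  (common-e at J1 fixed by 0)

bond 0 |J1
bond 1 |I1
bond 2 |Sf1
bond 3 |I2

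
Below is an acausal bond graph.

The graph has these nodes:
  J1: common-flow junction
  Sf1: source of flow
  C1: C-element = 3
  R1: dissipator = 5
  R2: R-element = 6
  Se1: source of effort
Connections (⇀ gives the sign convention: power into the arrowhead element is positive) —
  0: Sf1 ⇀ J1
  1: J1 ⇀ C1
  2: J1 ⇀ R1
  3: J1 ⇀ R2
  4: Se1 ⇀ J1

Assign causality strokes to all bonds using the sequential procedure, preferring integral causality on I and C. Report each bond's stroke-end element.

b0 stroke at Sf1
b1 stroke at J1
b2 stroke at J1
b3 stroke at J1
b4 stroke at J1

β0 stroke at Sf1  (Sf1 (Sf) sets flow on bond)
β4 stroke at J1  (Se1 (Se) sets effort on bond)
β1 stroke at J1  (common-f at J1 fixed by 0)
β2 stroke at J1  (common-f at J1 fixed by 0)
β3 stroke at J1  (1-jn J1 has f-setter on 0)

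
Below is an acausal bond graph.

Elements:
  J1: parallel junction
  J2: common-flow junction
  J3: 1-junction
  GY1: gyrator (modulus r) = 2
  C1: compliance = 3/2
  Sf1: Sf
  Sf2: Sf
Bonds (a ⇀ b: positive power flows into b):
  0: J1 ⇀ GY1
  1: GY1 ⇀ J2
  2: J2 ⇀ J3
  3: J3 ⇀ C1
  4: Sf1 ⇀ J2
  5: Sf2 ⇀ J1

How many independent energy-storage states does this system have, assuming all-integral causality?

1  (C1 all integral)

bond 4 →Sf1  (source Sf1 imposes f)
bond 5 →Sf2  (Sf2 (Sf) sets flow on bond)
bond 0 →J1  (closing 0-jn rule on J1)
bond 1 →J2  (J2 flow already set via bond 4)
bond 2 →J2  (J2: bond 4 brought flow, rest push out)
bond 3 →J3  (common-f at J3 fixed by 2)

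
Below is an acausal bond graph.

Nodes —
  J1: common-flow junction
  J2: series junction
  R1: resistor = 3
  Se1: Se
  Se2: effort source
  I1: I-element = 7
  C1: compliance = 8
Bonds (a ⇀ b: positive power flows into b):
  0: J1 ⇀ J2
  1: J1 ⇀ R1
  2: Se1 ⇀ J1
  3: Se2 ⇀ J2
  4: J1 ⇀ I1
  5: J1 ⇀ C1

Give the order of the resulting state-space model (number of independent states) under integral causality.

2  (C1, I1 all integral)

bond 2 |J1  (Se1: effort source, stroke at far end)
bond 3 |J2  (source Se2 imposes e)
bond 0 |J1  (J2: last free bond brings flow in)
bond 4 |I1  (I1: I, integral causality)
bond 1 |J1  (J1 flow already set via bond 4)
bond 5 |J1  (1-jn J1 has f-setter on 4)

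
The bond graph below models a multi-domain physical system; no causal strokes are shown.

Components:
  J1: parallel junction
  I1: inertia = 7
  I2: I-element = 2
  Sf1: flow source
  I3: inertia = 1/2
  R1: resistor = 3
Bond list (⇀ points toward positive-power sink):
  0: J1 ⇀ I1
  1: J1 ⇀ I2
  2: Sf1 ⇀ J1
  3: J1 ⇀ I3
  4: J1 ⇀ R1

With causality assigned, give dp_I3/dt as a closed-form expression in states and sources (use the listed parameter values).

dp_I3/dt = 3*F_Sf1 - 3*p_I1/7 - 3*p_I2/2 - 6*p_I3

#2 |Sf1  (Sf1: flow source, stroke at near end)
#0 |I1  (I1: I, integral causality)
#1 |I2  (I2 outputs flow p/I2)
#3 |I3  (I3 integral (f out))
#4 |J1  (closing 0-jn rule on J1)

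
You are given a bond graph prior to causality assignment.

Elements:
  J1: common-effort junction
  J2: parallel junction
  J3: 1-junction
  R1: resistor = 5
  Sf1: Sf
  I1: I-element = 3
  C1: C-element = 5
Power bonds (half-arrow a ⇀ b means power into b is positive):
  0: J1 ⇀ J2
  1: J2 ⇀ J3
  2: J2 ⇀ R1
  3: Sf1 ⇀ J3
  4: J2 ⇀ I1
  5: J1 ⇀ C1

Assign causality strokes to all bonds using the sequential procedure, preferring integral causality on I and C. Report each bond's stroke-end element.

#3 stroke→Sf1  (Sf1 fixes flow; stroke at Sf1)
#1 stroke→J3  (1-jn J3 has f-setter on 3)
#4 stroke→I1  (I1 integral (f out))
#5 stroke→J1  (C1 outputs effort q/C1)
#0 stroke→J2  (common-e at J1 fixed by 5)
#2 stroke→R1  (J2: bond 0 brought effort, rest push out)

b0 stroke at J2
b1 stroke at J3
b2 stroke at R1
b3 stroke at Sf1
b4 stroke at I1
b5 stroke at J1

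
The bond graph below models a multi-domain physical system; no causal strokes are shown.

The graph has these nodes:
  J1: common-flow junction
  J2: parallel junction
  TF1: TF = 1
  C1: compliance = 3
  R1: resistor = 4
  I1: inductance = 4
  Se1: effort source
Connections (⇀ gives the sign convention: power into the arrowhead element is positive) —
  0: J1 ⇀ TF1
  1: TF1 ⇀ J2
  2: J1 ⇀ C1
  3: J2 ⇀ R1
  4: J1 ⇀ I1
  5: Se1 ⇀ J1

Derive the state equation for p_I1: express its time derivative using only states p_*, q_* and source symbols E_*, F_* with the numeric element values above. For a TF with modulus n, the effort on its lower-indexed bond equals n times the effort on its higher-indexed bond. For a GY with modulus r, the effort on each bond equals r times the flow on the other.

bond 5 |J1  (source Se1 imposes e)
bond 2 |J1  (C1: C, integral causality)
bond 4 |I1  (I1: I, integral causality)
bond 0 |J1  (1-jn J1 has f-setter on 4)
bond 1 |TF1  (through TF1, causality passes straight; one stroke at TF1)
bond 3 |J2  (closing 0-jn rule on J2)

dp_I1/dt = E_Se1 - p_I1 - q_C1/3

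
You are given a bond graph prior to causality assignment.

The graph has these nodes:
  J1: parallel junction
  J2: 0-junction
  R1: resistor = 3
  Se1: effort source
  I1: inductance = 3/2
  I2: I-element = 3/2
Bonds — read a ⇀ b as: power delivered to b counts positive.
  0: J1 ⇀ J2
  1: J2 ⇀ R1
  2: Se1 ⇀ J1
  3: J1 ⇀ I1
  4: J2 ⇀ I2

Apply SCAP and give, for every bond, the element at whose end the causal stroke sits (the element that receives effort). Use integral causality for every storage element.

β0 stroke→J2
β1 stroke→R1
β2 stroke→J1
β3 stroke→I1
β4 stroke→I2

bond 2 stroke at J1  (source Se1 imposes e)
bond 0 stroke at J2  (J1: bond 2 brought effort, rest push out)
bond 3 stroke at I1  (common-e at J1 fixed by 2)
bond 1 stroke at R1  (0-jn J2 has e-setter on 0)
bond 4 stroke at I2  (J2: bond 0 brought effort, rest push out)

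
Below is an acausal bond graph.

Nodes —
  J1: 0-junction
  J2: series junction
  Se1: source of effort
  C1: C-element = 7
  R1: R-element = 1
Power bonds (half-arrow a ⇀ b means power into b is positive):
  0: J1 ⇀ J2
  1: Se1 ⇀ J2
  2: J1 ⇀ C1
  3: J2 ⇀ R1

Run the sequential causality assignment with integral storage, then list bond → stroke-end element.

β0 →J2
β1 →J2
β2 →J1
β3 →R1

#1 stroke→J2  (Se1 (Se) sets effort on bond)
#2 stroke→J1  (C1 outputs effort q/C1)
#0 stroke→J2  (0-jn J1 has e-setter on 2)
#3 stroke→R1  (only one flow-in slot at J2)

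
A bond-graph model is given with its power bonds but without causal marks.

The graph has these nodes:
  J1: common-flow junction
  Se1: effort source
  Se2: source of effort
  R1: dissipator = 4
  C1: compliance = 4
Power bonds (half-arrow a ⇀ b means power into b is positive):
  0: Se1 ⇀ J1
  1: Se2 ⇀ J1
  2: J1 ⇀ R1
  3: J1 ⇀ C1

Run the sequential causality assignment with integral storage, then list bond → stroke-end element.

b0 stroke at J1  (Se1: effort source, stroke at far end)
b1 stroke at J1  (source Se2 imposes e)
b3 stroke at J1  (C1: C, integral causality)
b2 stroke at R1  (J1: last free bond brings flow in)

β0 →J1
β1 →J1
β2 →R1
β3 →J1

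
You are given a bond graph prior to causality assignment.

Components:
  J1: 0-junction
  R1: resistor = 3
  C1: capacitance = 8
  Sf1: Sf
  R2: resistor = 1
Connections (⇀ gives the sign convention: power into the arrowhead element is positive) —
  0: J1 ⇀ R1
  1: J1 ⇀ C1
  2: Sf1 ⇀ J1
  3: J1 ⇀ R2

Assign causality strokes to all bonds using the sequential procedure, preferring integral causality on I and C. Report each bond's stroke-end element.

β2 |Sf1  (Sf1 fixes flow; stroke at Sf1)
β1 |J1  (C1 outputs effort q/C1)
β0 |R1  (J1 effort already set via bond 1)
β3 |R2  (0-jn J1 has e-setter on 1)

bond 0 →R1
bond 1 →J1
bond 2 →Sf1
bond 3 →R2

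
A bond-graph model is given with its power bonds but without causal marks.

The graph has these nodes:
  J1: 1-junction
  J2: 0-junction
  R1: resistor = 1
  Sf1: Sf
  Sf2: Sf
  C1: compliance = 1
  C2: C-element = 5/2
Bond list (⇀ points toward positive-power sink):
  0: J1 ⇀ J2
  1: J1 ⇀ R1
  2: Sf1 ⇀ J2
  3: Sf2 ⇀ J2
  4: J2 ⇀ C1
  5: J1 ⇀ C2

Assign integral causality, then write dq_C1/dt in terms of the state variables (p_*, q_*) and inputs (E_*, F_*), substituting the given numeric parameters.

dq_C1/dt = F_Sf1 + F_Sf2 - q_C1 - 2*q_C2/5

#2 →Sf1  (Sf1: flow source, stroke at near end)
#3 →Sf2  (Sf2 fixes flow; stroke at Sf2)
#4 →J2  (C1 outputs effort q/C1)
#0 →J1  (J2: bond 4 brought effort, rest push out)
#5 →J1  (C2 outputs effort q/C2)
#1 →R1  (only one flow-in slot at J1)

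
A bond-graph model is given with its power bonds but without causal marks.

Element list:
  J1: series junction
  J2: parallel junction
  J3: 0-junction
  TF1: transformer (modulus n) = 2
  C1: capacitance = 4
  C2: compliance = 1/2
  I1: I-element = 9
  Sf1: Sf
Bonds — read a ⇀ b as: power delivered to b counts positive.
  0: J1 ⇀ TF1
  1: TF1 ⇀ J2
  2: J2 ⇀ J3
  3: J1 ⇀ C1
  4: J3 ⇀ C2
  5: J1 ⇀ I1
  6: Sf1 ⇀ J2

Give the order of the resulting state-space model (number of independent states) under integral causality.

bond 6 →Sf1  (Sf1 (Sf) sets flow on bond)
bond 3 →J1  (C1 integral (e out))
bond 4 →J3  (prefer integral on C2)
bond 2 →J2  (common-e at J3 fixed by 4)
bond 1 →TF1  (common-e at J2 fixed by 2)
bond 0 →J1  (TF TF1: opposite of bond 1)
bond 5 →I1  (only one flow-in slot at J1)

3  (C1, C2, I1 all integral)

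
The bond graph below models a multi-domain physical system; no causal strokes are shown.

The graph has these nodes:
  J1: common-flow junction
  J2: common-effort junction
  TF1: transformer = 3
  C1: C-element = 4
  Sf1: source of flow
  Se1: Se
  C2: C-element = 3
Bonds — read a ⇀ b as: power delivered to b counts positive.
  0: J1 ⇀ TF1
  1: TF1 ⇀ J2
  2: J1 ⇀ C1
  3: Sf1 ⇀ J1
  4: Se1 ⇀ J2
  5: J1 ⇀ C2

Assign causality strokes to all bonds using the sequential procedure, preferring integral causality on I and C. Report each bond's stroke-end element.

#3 stroke→Sf1  (Sf1 (Sf) sets flow on bond)
#4 stroke→J2  (Se1: effort source, stroke at far end)
#0 stroke→J1  (1-jn J1 has f-setter on 3)
#2 stroke→J1  (J1 flow already set via bond 3)
#5 stroke→J1  (1-jn J1 has f-setter on 3)
#1 stroke→TF1  (J2 effort already set via bond 4)

β0 stroke→J1
β1 stroke→TF1
β2 stroke→J1
β3 stroke→Sf1
β4 stroke→J2
β5 stroke→J1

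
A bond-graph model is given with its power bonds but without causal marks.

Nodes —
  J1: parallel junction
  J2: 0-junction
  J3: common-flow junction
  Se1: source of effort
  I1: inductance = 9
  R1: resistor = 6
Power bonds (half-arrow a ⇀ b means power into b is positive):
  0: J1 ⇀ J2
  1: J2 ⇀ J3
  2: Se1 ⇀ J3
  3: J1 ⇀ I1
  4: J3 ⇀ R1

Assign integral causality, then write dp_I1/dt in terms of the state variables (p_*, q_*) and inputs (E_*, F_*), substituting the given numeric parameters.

β2 |J3  (Se1 (Se) sets effort on bond)
β3 |I1  (I1: I, integral causality)
β0 |J1  (J1: last free bond brings effort in)
β1 |J2  (only one effort-in slot at J2)
β4 |J3  (J3: bond 1 brought flow, rest push out)

dp_I1/dt = -E_Se1 - 2*p_I1/3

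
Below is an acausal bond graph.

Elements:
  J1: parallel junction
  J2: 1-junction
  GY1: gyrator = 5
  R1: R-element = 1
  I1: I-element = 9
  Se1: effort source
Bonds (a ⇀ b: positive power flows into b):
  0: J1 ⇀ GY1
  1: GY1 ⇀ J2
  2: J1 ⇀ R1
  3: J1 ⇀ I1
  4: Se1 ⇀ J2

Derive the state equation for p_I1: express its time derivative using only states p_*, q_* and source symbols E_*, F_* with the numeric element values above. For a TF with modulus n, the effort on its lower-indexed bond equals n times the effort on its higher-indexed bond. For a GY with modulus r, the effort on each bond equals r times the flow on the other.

bond 4 stroke→J2  (Se1: effort source, stroke at far end)
bond 1 stroke→GY1  (J2: last free bond brings flow in)
bond 0 stroke→GY1  (GY1: gyrator matches bond 1)
bond 3 stroke→I1  (I1 outputs flow p/I1)
bond 2 stroke→J1  (J1 needs exactly one e-in)

dp_I1/dt = E_Se1/5 - p_I1/9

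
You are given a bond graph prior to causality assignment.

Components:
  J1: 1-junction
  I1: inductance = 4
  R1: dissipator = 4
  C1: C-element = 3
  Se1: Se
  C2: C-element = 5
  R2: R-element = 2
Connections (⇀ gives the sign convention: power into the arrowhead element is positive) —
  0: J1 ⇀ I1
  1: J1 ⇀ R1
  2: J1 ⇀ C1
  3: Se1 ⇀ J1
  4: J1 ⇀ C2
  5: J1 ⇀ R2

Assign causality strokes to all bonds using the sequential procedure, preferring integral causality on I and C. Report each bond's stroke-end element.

β3 stroke→J1  (Se1 fixes effort; stroke away)
β0 stroke→I1  (I1 integral (f out))
β1 stroke→J1  (common-f at J1 fixed by 0)
β2 stroke→J1  (common-f at J1 fixed by 0)
β4 stroke→J1  (J1 flow already set via bond 0)
β5 stroke→J1  (1-jn J1 has f-setter on 0)

b0 →I1
b1 →J1
b2 →J1
b3 →J1
b4 →J1
b5 →J1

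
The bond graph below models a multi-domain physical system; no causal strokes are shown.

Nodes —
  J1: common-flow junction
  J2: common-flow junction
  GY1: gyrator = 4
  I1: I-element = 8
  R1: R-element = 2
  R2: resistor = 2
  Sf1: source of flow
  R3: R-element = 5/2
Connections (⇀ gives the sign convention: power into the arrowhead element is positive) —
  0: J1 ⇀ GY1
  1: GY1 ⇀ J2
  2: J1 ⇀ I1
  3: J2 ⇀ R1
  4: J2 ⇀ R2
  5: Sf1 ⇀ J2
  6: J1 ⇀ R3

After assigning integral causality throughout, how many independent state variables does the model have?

bond 5 →Sf1  (Sf1 fixes flow; stroke at Sf1)
bond 1 →J2  (1-jn J2 has f-setter on 5)
bond 3 →J2  (common-f at J2 fixed by 5)
bond 4 →J2  (J2 flow already set via bond 5)
bond 0 →J1  (through GY1, causality inverts; strokes same side of GY1)
bond 2 →I1  (I1 integral (f out))
bond 6 →J1  (J1: bond 2 brought flow, rest push out)

1  (I1 all integral)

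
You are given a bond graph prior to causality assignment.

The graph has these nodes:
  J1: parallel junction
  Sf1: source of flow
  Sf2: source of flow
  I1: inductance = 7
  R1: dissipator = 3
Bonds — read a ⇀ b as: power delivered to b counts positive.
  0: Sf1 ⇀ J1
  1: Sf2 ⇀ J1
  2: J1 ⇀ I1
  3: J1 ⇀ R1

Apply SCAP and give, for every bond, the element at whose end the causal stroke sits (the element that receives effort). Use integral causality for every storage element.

#0 →Sf1
#1 →Sf2
#2 →I1
#3 →J1

#0 →Sf1  (Sf1 fixes flow; stroke at Sf1)
#1 →Sf2  (Sf2 (Sf) sets flow on bond)
#2 →I1  (I1 outputs flow p/I1)
#3 →J1  (J1 needs exactly one e-in)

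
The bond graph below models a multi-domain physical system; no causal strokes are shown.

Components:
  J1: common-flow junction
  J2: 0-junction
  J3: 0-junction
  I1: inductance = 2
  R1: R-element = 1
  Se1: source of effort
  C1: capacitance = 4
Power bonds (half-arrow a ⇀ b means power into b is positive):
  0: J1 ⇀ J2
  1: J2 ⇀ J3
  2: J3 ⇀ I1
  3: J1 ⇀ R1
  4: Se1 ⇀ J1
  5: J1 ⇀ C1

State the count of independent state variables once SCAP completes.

b4 →J1  (Se1: effort source, stroke at far end)
b2 →I1  (prefer integral on I1)
b1 →J3  (only one effort-in slot at J3)
b0 →J2  (J2: last free bond brings effort in)
b3 →J1  (J1: bond 0 brought flow, rest push out)
b5 →J1  (common-f at J1 fixed by 0)

2  (C1, I1 all integral)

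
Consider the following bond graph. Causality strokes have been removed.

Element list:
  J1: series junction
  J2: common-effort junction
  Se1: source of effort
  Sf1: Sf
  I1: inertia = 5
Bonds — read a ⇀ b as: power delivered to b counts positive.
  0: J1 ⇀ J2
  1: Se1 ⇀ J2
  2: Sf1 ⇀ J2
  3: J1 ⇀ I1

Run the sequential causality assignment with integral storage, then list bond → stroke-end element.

b0 stroke→J1
b1 stroke→J2
b2 stroke→Sf1
b3 stroke→I1

bond 1 stroke→J2  (Se1: effort source, stroke at far end)
bond 2 stroke→Sf1  (source Sf1 imposes f)
bond 0 stroke→J1  (J2 effort already set via bond 1)
bond 3 stroke→I1  (only one flow-in slot at J1)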